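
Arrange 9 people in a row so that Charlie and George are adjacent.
Treat as block: (9-1)! × 2! = 40320 × 2 = 80640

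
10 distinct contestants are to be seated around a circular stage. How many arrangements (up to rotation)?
Circular: fix one position, arrange the rest. (10-1)! = 362880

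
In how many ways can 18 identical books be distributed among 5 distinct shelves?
C(18+5-1, 5-1) = C(22, 4) = 7315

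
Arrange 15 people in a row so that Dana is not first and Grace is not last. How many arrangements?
By inclusion-exclusion: 15! - 2×(15-1)! + (15-2)! = 1307674368000 - 174356582400 + 6227020800 = 1139544806400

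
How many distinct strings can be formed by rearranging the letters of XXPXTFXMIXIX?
12! / (1! × 1! × 2! × 1! × 6! × 1!) = 332640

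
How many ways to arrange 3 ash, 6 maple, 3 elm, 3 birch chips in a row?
15! / (3! × 6! × 3! × 3!) = 8408400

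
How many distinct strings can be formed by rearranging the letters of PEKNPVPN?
8! / (1! × 1! × 2! × 1! × 3!) = 3360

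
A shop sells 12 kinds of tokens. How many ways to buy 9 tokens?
C(9+12-1, 12-1) = C(20, 11) = 167960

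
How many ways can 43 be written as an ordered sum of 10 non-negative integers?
C(43+10-1, 10-1) = C(52, 9) = 3679075400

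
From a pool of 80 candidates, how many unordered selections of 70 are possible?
C(80,70) = 80!/(70!×10!) = 1646492110120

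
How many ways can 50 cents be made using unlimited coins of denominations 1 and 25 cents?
Coefficient of x^50 in 1/(1-x^1) · 1/(1-x^25). Use j coins of 25 for j = 0..⌊50/25⌋ = 2, the rest in 1s: 2 + 1 = 3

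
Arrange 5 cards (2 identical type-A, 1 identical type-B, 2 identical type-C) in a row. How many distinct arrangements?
5! / (2! × 1! × 2!) = 30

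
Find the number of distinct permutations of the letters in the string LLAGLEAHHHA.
11! / (1! × 3! × 3! × 1! × 3!) = 184800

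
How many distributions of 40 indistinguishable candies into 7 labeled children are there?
C(40+7-1, 7-1) = C(46, 6) = 9366819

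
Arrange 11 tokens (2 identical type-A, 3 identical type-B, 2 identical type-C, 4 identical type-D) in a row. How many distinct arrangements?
11! / (2! × 3! × 2! × 4!) = 69300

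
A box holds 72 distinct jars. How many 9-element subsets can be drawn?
C(72,9) = 72!/(9!×63!) = 85113005120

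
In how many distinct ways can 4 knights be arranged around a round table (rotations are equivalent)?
Circular: fix one position, arrange the rest. (4-1)! = 6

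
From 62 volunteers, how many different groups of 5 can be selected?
C(62,5) = 62!/(5!×57!) = 6471002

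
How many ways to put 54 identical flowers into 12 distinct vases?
C(54+12-1, 12-1) = C(65, 11) = 895068996640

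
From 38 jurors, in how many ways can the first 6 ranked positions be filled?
P(38,6) = 38!/(38-6)! = 1987690320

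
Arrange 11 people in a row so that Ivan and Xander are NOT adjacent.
Total - adjacent = 11! - (11-1)!×2 = 39916800 - 7257600 = 32659200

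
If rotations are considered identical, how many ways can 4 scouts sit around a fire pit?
Circular: fix one position, arrange the rest. (4-1)! = 6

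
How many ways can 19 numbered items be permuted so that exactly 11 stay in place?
Choose the 11 fixed points C(19,11) = 75582, derange the rest: !8 = Σ_{j=0}^{8} (-1)^j·8!/j! = 40320 - 40320 + 20160 - 6720 + 1680 - 336 + 56 - 8 + 1 = 14833. Product = 75582 × 14833 = 1121107806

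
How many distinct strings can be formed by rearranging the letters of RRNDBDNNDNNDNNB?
15! / (4! × 7! × 2! × 2!) = 2702700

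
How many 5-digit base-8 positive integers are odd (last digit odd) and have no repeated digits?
Last∈{1,3,5,7}. Last=0: 0. Last nonzero: 4×6×P(6,3) = 2880. Total = 2880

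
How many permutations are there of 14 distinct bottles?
14! = 87178291200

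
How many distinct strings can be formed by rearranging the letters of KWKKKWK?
7! / (5! × 2!) = 21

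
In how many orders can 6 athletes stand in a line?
6! = 720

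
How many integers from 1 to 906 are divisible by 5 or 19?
⌊906/5⌋ + ⌊906/19⌋ - ⌊906/95⌋ = 181 + 47 - 9 = 219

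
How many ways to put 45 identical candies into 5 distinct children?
C(45+5-1, 5-1) = C(49, 4) = 211876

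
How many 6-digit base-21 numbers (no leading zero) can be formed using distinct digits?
First digit: 20 choices (nonzero). Then descending: 20 × 20 × 19 × 18 × 17 × 16 = 37209600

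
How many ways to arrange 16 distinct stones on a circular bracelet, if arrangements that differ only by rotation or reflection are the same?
(16-1)!/2 = 1307674368000/2 = 653837184000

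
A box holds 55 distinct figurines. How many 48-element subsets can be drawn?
C(55,48) = 55!/(48!×7!) = 202927725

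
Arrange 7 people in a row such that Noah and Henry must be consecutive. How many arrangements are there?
Treat the 2 as one block: (7-2+1)! × 2! = 720 × 2 = 1440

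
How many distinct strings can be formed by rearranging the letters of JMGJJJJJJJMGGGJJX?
17! / (4! × 1! × 2! × 10!) = 2042040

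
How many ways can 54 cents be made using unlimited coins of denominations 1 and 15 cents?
Coefficient of x^54 in 1/(1-x^1) · 1/(1-x^15). Use j coins of 15 for j = 0..⌊54/15⌋ = 3, the rest in 1s: 3 + 1 = 4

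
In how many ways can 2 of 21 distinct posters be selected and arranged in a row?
P(21,2) = 21!/(21-2)! = 420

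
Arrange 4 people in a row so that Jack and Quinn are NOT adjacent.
Total - adjacent = 4! - (4-1)!×2 = 24 - 12 = 12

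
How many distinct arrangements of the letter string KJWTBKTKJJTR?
12! / (1! × 3! × 3! × 1! × 3! × 1!) = 2217600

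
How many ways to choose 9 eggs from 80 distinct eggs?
C(80,9) = 80!/(9!×71!) = 231900297200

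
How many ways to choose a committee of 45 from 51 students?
C(51,45) = 51!/(45!×6!) = 18009460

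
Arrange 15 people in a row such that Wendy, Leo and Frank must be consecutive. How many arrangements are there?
Treat the 3 as one block: (15-3+1)! × 3! = 6227020800 × 6 = 37362124800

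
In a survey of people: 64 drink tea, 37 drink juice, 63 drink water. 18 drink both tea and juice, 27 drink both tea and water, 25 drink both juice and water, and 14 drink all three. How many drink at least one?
|A∪B∪C| = 64+37+63-18-27-25+14 = 108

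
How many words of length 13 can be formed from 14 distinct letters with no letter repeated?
P(14,13) = 14!/(14-13)! = 87178291200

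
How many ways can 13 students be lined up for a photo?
13! = 6227020800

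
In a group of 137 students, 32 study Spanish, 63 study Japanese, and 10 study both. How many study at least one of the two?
|A∪B| = |A| + |B| - |A∩B| = 32 + 63 - 10 = 85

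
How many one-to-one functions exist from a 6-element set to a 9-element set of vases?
P(9,6) = 9!/(9-6)! = 60480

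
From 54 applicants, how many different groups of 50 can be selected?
C(54,50) = 54!/(50!×4!) = 316251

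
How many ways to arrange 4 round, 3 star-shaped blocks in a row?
7! / (4! × 3!) = 35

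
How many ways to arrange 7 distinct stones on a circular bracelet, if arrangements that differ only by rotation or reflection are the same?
(7-1)!/2 = 720/2 = 360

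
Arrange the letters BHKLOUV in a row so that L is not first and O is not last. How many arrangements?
By inclusion-exclusion: 7! - 2×(7-1)! + (7-2)! = 5040 - 1440 + 120 = 3720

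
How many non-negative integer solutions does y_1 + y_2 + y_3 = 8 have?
C(8+3-1, 3-1) = C(10, 2) = 45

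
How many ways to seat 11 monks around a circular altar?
Circular: fix one position, arrange the rest. (11-1)! = 3628800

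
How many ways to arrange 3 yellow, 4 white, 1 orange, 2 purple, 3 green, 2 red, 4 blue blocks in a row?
19! / (3! × 4! × 1! × 2! × 3! × 2! × 4!) = 1466593128000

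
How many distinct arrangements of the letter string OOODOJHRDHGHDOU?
15! / (3! × 1! × 3! × 1! × 1! × 5! × 1!) = 302702400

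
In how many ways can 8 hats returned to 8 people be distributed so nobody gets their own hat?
!8 = Σ_{j=0}^{8} (-1)^j·8!/j! = 40320 - 40320 + 20160 - 6720 + 1680 - 336 + 56 - 8 + 1 = 14833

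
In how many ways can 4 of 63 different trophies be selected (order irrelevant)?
C(63,4) = 63!/(4!×59!) = 595665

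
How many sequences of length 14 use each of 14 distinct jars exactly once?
14! = 87178291200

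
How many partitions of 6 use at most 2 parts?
By conjugation, equals partitions of 6 into parts ≤ 2. Let r_j(i) = number of partitions of i into parts ≤ j, for i = 0..6. r_1(i) = 1 for all i; r_j(i) = r_{j-1}(i) + r_j(i-j). Rows j = 2..2: ≤2: 1 1 2 2 3 3 4. r_2(6) = 4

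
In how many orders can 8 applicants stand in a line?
8! = 40320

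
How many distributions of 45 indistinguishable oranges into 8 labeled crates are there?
C(45+8-1, 8-1) = C(52, 7) = 133784560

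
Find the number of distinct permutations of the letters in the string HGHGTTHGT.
9! / (3! × 3! × 3!) = 1680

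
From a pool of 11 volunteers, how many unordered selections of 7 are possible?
C(11,7) = 11!/(7!×4!) = 330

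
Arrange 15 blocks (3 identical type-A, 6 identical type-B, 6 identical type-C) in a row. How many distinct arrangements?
15! / (3! × 6! × 6!) = 420420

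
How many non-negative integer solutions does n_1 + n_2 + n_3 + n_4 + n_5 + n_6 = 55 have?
C(55+6-1, 6-1) = C(60, 5) = 5461512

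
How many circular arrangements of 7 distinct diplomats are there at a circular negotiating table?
Circular: fix one position, arrange the rest. (7-1)! = 720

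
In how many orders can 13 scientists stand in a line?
13! = 6227020800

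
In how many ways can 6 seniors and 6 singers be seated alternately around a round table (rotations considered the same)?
Fix one of the seniors: (6-1)! ways for the remaining seniors, × 6! ways for the singers = 120 × 720 = 86400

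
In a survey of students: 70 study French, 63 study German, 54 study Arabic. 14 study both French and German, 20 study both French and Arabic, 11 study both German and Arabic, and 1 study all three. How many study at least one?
|A∪B∪C| = 70+63+54-14-20-11+1 = 143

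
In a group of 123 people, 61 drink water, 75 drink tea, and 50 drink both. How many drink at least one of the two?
|A∪B| = |A| + |B| - |A∩B| = 61 + 75 - 50 = 86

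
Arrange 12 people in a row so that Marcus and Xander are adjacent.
Treat as block: (12-1)! × 2! = 39916800 × 2 = 79833600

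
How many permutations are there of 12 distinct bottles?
12! = 479001600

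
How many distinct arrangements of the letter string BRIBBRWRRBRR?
12! / (6! × 4! × 1! × 1!) = 27720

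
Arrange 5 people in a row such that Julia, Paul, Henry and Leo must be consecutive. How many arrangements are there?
Treat the 4 as one block: (5-4+1)! × 4! = 2 × 24 = 48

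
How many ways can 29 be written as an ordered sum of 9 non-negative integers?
C(29+9-1, 9-1) = C(37, 8) = 38608020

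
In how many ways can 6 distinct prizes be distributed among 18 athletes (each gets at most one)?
P(18,6) = 18!/(18-6)! = 13366080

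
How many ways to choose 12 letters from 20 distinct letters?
C(20,12) = 20!/(12!×8!) = 125970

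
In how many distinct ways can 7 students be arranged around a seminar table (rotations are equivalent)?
Circular: fix one position, arrange the rest. (7-1)! = 720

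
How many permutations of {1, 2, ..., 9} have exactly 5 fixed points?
Choose the 5 fixed points C(9,5) = 126, derange the rest: !4 = Σ_{j=0}^{4} (-1)^j·4!/j! = 24 - 24 + 12 - 4 + 1 = 9. Product = 126 × 9 = 1134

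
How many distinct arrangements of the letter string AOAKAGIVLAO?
11! / (1! × 1! × 1! × 1! × 2! × 4! × 1!) = 831600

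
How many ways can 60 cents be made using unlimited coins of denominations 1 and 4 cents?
Coefficient of x^60 in 1/(1-x^1) · 1/(1-x^4). Use j coins of 4 for j = 0..⌊60/4⌋ = 15, the rest in 1s: 15 + 1 = 16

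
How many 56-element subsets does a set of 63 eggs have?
C(63,56) = 63!/(56!×7!) = 553270671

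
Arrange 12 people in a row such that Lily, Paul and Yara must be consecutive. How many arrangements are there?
Treat the 3 as one block: (12-3+1)! × 3! = 3628800 × 6 = 21772800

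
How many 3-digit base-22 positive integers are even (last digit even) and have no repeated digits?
Last∈{0,2,4,6,8,10,12,14,16,18,20}. Last=0: 420. Last nonzero: 10×20×P(20,1) = 4000. Total = 4420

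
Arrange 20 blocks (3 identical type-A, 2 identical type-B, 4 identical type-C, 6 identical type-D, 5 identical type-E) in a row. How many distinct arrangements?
20! / (3! × 2! × 4! × 6! × 5!) = 97772875200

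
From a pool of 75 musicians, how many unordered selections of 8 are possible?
C(75,8) = 75!/(8!×67!) = 16871053725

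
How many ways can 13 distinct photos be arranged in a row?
13! = 6227020800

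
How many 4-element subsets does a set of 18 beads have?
C(18,4) = 18!/(4!×14!) = 3060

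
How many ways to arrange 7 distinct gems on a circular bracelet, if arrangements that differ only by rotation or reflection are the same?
(7-1)!/2 = 720/2 = 360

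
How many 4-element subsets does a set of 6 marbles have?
C(6,4) = 6!/(4!×2!) = 15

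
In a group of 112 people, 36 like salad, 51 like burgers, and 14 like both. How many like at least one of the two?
|A∪B| = |A| + |B| - |A∩B| = 36 + 51 - 14 = 73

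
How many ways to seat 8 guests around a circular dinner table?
Circular: fix one position, arrange the rest. (8-1)! = 5040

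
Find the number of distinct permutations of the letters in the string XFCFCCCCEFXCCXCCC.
17! / (10! × 3! × 3! × 1!) = 2722720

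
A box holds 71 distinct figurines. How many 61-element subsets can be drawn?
C(71,61) = 71!/(61!×10!) = 461738052776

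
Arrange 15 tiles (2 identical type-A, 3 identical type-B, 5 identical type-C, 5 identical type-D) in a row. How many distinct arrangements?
15! / (2! × 3! × 5! × 5!) = 7567560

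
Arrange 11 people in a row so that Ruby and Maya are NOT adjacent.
Total - adjacent = 11! - (11-1)!×2 = 39916800 - 7257600 = 32659200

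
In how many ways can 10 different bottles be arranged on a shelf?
10! = 3628800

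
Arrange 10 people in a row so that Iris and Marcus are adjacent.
Treat as block: (10-1)! × 2! = 362880 × 2 = 725760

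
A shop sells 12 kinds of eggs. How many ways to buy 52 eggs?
C(52+12-1, 12-1) = C(63, 11) = 615790256823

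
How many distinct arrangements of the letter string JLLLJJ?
6! / (3! × 3!) = 20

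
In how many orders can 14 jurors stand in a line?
14! = 87178291200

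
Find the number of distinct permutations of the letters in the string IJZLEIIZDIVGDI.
14! / (1! × 1! × 2! × 5! × 2! × 1! × 1! × 1!) = 181621440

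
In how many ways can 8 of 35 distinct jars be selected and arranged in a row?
P(35,8) = 35!/(35-8)! = 948964262400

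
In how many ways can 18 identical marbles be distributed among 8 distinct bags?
C(18+8-1, 8-1) = C(25, 7) = 480700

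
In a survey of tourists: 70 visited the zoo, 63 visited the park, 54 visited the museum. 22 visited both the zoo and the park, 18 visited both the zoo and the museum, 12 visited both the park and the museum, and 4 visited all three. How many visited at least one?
|A∪B∪C| = 70+63+54-22-18-12+4 = 139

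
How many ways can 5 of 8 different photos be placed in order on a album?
P(8,5) = 8!/(8-5)! = 6720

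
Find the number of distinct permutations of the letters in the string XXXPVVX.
7! / (2! × 4! × 1!) = 105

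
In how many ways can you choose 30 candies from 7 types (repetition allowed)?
C(30+7-1, 7-1) = C(36, 6) = 1947792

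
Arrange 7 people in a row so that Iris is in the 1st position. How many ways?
Fix one position: (7-1)! = 720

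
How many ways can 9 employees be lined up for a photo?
9! = 362880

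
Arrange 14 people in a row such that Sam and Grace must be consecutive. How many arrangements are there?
Treat the 2 as one block: (14-2+1)! × 2! = 6227020800 × 2 = 12454041600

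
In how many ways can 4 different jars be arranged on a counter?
4! = 24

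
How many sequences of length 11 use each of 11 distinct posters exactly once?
11! = 39916800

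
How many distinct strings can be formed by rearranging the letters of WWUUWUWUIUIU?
12! / (2! × 6! × 4!) = 13860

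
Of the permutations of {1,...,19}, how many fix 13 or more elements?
Exactly j fixed points: C(19,j)·!(19-j); sum over j ≥ 13 (derangement numbers via !m = (m-1)·(!(m-1) + !(m-2)): !0..!6 = 1, 0, 1, 2, 9, 44, 265). Σ_{j=13}^{19} C(19,j)·!(19-j) = C(19,13)·!6 + C(19,14)·!5 + C(19,15)·!4 + C(19,16)·!3 + C(19,17)·!2 + C(19,18)·!1 + C(19,19)·!0 = 27132·265 + 11628·44 + 3876·9 + 969·2 + 171·1 + 19·0 + 1·1 = 7738606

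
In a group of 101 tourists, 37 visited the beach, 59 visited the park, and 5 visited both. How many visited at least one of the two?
|A∪B| = |A| + |B| - |A∩B| = 37 + 59 - 5 = 91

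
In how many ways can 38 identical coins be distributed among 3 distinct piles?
C(38+3-1, 3-1) = C(40, 2) = 780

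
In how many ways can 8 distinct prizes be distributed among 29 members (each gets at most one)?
P(29,8) = 29!/(29-8)! = 173059286400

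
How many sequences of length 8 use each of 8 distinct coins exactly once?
8! = 40320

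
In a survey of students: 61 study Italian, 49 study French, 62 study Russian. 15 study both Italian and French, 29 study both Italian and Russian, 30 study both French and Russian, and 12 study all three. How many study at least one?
|A∪B∪C| = 61+49+62-15-29-30+12 = 110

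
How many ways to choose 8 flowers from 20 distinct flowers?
C(20,8) = 20!/(8!×12!) = 125970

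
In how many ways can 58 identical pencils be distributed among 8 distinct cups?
C(58+8-1, 8-1) = C(65, 7) = 696190560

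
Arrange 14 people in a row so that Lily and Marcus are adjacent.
Treat as block: (14-1)! × 2! = 6227020800 × 2 = 12454041600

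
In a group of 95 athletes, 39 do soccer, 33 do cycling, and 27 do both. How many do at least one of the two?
|A∪B| = |A| + |B| - |A∩B| = 39 + 33 - 27 = 45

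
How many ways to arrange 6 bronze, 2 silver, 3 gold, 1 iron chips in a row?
12! / (6! × 2! × 3! × 1!) = 55440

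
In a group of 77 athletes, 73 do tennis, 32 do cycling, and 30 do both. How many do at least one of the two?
|A∪B| = |A| + |B| - |A∩B| = 73 + 32 - 30 = 75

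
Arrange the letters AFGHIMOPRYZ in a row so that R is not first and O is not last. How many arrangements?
By inclusion-exclusion: 11! - 2×(11-1)! + (11-2)! = 39916800 - 7257600 + 362880 = 33022080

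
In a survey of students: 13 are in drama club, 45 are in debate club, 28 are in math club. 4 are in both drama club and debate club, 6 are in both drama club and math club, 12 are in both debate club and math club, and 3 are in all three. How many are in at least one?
|A∪B∪C| = 13+45+28-4-6-12+3 = 67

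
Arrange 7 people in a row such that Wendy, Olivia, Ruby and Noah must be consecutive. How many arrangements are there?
Treat the 4 as one block: (7-4+1)! × 4! = 24 × 24 = 576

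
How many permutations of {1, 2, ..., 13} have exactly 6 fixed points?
Choose the 6 fixed points C(13,6) = 1716, derange the rest: !7 = Σ_{j=0}^{7} (-1)^j·7!/j! = 5040 - 5040 + 2520 - 840 + 210 - 42 + 7 - 1 = 1854. Product = 1716 × 1854 = 3181464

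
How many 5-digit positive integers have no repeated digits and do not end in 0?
Last digit: 9 nonzero choices. First digit: 8 (nonzero, ≠last). Middle 3: P(8,3) = 336. Total = 24192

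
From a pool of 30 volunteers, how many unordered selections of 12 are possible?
C(30,12) = 30!/(12!×18!) = 86493225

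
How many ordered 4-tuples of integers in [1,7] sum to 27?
Coefficient of x^27 in (x + x² + ... + x^7)^4. By inclusion-exclusion on dice exceeding 7: Σ_j (-1)^j C(4,j)·C(27-1-7j, 3) = C(4,0)·C(26,3) - C(4,1)·C(19,3) + C(4,2)·C(12,3) - C(4,3)·C(5,3) = 1·2600 - 4·969 + 6·220 - 4·10 = 4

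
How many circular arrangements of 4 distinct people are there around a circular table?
Circular: fix one position, arrange the rest. (4-1)! = 6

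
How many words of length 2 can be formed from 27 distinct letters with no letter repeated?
P(27,2) = 27!/(27-2)! = 702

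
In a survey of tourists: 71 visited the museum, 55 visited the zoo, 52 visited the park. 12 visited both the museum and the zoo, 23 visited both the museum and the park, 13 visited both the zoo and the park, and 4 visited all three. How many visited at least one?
|A∪B∪C| = 71+55+52-12-23-13+4 = 134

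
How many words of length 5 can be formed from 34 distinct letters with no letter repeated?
P(34,5) = 34!/(34-5)! = 33390720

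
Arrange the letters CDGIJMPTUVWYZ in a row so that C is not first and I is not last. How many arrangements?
By inclusion-exclusion: 13! - 2×(13-1)! + (13-2)! = 6227020800 - 958003200 + 39916800 = 5308934400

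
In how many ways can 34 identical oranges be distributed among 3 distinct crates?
C(34+3-1, 3-1) = C(36, 2) = 630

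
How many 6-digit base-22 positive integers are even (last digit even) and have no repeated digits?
Last∈{0,2,4,6,8,10,12,14,16,18,20}. Last=0: 2441880. Last nonzero: 10×20×P(20,4) = 23256000. Total = 25697880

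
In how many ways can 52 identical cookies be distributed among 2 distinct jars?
C(52+2-1, 2-1) = C(53, 1) = 53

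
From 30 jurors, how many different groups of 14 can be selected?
C(30,14) = 30!/(14!×16!) = 145422675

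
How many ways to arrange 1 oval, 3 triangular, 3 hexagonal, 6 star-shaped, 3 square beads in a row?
16! / (1! × 3! × 3! × 6! × 3!) = 134534400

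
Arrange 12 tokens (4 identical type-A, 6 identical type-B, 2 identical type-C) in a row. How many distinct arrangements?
12! / (4! × 6! × 2!) = 13860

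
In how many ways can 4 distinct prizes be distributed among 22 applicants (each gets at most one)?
P(22,4) = 22!/(22-4)! = 175560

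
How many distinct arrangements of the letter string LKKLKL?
6! / (3! × 3!) = 20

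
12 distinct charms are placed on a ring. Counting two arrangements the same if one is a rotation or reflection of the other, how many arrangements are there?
(12-1)!/2 = 39916800/2 = 19958400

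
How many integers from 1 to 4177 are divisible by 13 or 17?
⌊4177/13⌋ + ⌊4177/17⌋ - ⌊4177/221⌋ = 321 + 245 - 18 = 548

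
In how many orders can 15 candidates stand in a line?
15! = 1307674368000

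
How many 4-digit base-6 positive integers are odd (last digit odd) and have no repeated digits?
Last∈{1,3,5}. Last=0: 0. Last nonzero: 3×4×P(4,2) = 144. Total = 144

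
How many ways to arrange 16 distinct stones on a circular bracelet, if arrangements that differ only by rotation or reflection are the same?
(16-1)!/2 = 1307674368000/2 = 653837184000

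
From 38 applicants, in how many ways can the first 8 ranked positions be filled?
P(38,8) = 38!/(38-8)! = 1971788797440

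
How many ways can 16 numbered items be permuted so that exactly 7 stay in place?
Choose the 7 fixed points C(16,7) = 11440, derange the rest: !9 = Σ_{j=0}^{9} (-1)^j·9!/j! = 362880 - 362880 + 181440 - 60480 + 15120 - 3024 + 504 - 72 + 9 - 1 = 133496. Product = 11440 × 133496 = 1527194240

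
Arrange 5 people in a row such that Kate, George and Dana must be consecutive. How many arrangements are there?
Treat the 3 as one block: (5-3+1)! × 3! = 6 × 6 = 36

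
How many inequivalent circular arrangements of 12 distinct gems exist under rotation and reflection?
(12-1)!/2 = 39916800/2 = 19958400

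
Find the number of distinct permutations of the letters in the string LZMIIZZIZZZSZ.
13! / (7! × 3! × 1! × 1! × 1!) = 205920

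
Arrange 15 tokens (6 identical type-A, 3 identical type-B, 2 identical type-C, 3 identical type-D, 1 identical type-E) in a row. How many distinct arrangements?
15! / (6! × 3! × 2! × 3! × 1!) = 25225200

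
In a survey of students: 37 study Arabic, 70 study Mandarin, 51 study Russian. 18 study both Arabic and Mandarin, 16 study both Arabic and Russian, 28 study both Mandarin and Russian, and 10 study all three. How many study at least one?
|A∪B∪C| = 37+70+51-18-16-28+10 = 106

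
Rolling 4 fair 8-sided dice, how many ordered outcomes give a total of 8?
Coefficient of x^8 in (x + x² + ... + x^8)^4. By inclusion-exclusion on dice exceeding 8: Σ_j (-1)^j C(4,j)·C(8-1-8j, 3) = C(4,0)·C(7,3) = 1·35 = 35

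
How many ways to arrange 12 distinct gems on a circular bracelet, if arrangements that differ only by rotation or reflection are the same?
(12-1)!/2 = 39916800/2 = 19958400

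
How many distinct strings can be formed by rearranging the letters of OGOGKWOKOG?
10! / (2! × 1! × 4! × 3!) = 12600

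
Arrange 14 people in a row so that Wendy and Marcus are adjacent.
Treat as block: (14-1)! × 2! = 6227020800 × 2 = 12454041600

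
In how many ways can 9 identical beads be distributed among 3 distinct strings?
C(9+3-1, 3-1) = C(11, 2) = 55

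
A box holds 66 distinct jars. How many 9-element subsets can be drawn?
C(66,9) = 66!/(9!×57!) = 37014131440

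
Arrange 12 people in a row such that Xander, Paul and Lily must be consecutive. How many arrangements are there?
Treat the 3 as one block: (12-3+1)! × 3! = 3628800 × 6 = 21772800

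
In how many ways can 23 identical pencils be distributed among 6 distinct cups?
C(23+6-1, 6-1) = C(28, 5) = 98280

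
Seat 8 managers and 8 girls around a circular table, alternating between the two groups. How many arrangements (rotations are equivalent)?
Fix one of the managers: (8-1)! ways for the remaining managers, × 8! ways for the girls = 5040 × 40320 = 203212800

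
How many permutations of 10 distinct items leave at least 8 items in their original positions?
Exactly j fixed points: C(10,j)·!(10-j); sum over j ≥ 8 (derangement numbers via !m = (m-1)·(!(m-1) + !(m-2)): !0..!2 = 1, 0, 1). Σ_{j=8}^{10} C(10,j)·!(10-j) = C(10,8)·!2 + C(10,9)·!1 + C(10,10)·!0 = 45·1 + 10·0 + 1·1 = 46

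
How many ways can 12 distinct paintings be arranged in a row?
12! = 479001600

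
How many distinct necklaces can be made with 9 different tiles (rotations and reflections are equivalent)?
(9-1)!/2 = 40320/2 = 20160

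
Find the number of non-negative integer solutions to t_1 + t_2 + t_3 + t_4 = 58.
C(58+4-1, 4-1) = C(61, 3) = 35990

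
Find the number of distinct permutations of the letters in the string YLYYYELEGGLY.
12! / (2! × 5! × 3! × 2!) = 166320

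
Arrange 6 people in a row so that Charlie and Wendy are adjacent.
Treat as block: (6-1)! × 2! = 120 × 2 = 240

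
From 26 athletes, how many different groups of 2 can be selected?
C(26,2) = 26!/(2!×24!) = 325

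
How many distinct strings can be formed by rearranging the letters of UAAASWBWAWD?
11! / (3! × 1! × 4! × 1! × 1! × 1!) = 277200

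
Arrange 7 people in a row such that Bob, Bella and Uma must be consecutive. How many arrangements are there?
Treat the 3 as one block: (7-3+1)! × 3! = 120 × 6 = 720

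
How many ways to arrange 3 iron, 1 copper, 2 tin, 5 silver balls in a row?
11! / (3! × 1! × 2! × 5!) = 27720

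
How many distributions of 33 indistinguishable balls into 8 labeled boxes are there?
C(33+8-1, 8-1) = C(40, 7) = 18643560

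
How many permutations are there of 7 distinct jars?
7! = 5040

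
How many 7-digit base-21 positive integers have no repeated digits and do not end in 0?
Last digit: 20 nonzero choices. First digit: 19 (nonzero, ≠last). Middle 5: P(19,5) = 1395360. Total = 530236800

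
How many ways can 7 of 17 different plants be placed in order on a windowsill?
P(17,7) = 17!/(17-7)! = 98017920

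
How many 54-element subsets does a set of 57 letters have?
C(57,54) = 57!/(54!×3!) = 29260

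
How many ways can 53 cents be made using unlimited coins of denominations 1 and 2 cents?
Coefficient of x^53 in 1/(1-x^1) · 1/(1-x^2). Use j coins of 2 for j = 0..⌊53/2⌋ = 26, the rest in 1s: 26 + 1 = 27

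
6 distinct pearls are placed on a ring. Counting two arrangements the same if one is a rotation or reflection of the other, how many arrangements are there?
(6-1)!/2 = 120/2 = 60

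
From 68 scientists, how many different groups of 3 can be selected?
C(68,3) = 68!/(3!×65!) = 50116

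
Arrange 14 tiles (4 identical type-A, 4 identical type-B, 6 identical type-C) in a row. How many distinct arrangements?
14! / (4! × 4! × 6!) = 210210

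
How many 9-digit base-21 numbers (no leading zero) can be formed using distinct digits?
First digit: 20 choices (nonzero). Then descending: 20 × 20 × 19 × 18 × 17 × 16 × 15 × 14 × 13 = 101582208000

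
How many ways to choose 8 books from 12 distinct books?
C(12,8) = 12!/(8!×4!) = 495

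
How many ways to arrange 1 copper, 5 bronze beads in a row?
6! / (1! × 5!) = 6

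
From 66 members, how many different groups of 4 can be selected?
C(66,4) = 66!/(4!×62!) = 720720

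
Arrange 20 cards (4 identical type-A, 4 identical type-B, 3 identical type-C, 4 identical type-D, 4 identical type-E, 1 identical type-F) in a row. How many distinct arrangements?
20! / (4! × 4! × 3! × 4! × 4! × 1!) = 1222160940000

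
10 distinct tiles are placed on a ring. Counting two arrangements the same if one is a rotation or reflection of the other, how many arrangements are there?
(10-1)!/2 = 362880/2 = 181440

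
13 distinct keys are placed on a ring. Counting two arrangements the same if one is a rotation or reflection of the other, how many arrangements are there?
(13-1)!/2 = 479001600/2 = 239500800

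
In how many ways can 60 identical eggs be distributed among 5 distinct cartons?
C(60+5-1, 5-1) = C(64, 4) = 635376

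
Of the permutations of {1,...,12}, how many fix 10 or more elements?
Exactly j fixed points: C(12,j)·!(12-j); sum over j ≥ 10 (derangement numbers via !m = (m-1)·(!(m-1) + !(m-2)): !0..!2 = 1, 0, 1). Σ_{j=10}^{12} C(12,j)·!(12-j) = C(12,10)·!2 + C(12,11)·!1 + C(12,12)·!0 = 66·1 + 12·0 + 1·1 = 67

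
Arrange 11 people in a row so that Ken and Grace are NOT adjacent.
Total - adjacent = 11! - (11-1)!×2 = 39916800 - 7257600 = 32659200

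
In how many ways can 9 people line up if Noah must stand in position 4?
Fix one position: (9-1)! = 40320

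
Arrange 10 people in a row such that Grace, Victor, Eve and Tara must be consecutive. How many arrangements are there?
Treat the 4 as one block: (10-4+1)! × 4! = 5040 × 24 = 120960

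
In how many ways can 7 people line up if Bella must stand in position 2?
Fix one position: (7-1)! = 720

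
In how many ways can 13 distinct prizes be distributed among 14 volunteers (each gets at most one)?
P(14,13) = 14!/(14-13)! = 87178291200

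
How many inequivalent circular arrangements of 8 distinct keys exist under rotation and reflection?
(8-1)!/2 = 5040/2 = 2520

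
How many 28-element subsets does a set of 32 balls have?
C(32,28) = 32!/(28!×4!) = 35960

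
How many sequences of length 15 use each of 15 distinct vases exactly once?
15! = 1307674368000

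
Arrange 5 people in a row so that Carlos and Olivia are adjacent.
Treat as block: (5-1)! × 2! = 24 × 2 = 48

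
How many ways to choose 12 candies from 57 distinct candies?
C(57,12) = 57!/(12!×45!) = 707285522580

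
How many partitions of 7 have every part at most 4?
Let r_j(i) = number of partitions of i into parts ≤ j, for i = 0..7. r_1(i) = 1 for all i; r_j(i) = r_{j-1}(i) + r_j(i-j). Rows j = 2..4: ≤2: 1 1 2 2 3 3 4 4; ≤3: 1 1 2 3 4 5 7 8; ≤4: 1 1 2 3 5 6 9 11. r_4(7) = 11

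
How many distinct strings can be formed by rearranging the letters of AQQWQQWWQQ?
10! / (6! × 1! × 3!) = 840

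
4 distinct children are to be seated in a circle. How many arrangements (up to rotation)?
Circular: fix one position, arrange the rest. (4-1)! = 6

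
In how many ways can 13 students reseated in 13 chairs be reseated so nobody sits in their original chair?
!13 = Σ_{j=0}^{13} (-1)^j·13!/j! = 6227020800 - 6227020800 + 3113510400 - 1037836800 + 259459200 - 51891840 + 8648640 - 1235520 + 154440 - 17160 + 1716 - 156 + 13 - 1 = 2290792932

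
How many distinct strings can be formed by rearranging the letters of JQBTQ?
5! / (2! × 1! × 1! × 1!) = 60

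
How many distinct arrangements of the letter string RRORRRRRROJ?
11! / (2! × 8! × 1!) = 495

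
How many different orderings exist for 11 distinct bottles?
11! = 39916800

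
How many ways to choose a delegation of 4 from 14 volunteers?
C(14,4) = 14!/(4!×10!) = 1001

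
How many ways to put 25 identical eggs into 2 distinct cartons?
C(25+2-1, 2-1) = C(26, 1) = 26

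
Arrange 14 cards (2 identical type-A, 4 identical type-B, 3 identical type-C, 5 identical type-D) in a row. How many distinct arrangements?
14! / (2! × 4! × 3! × 5!) = 2522520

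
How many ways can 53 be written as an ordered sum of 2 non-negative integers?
C(53+2-1, 2-1) = C(54, 1) = 54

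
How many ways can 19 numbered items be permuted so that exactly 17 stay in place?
Choose the 17 fixed points C(19,17) = 171, derange the rest: !2 = Σ_{j=0}^{2} (-1)^j·2!/j! = 2 - 2 + 1 = 1. Product = 171 × 1 = 171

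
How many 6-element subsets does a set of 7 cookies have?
C(7,6) = 7!/(6!×1!) = 7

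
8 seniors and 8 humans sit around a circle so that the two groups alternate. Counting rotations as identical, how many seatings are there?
Fix one of the seniors: (8-1)! ways for the remaining seniors, × 8! ways for the humans = 5040 × 40320 = 203212800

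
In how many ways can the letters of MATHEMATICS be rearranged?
11! / (2! × 2! × 2! × 1! × 1! × 1! × 1! × 1!) = 4989600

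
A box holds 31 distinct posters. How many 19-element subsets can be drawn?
C(31,19) = 31!/(19!×12!) = 141120525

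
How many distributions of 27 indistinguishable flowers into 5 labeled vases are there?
C(27+5-1, 5-1) = C(31, 4) = 31465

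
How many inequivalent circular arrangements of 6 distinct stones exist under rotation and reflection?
(6-1)!/2 = 120/2 = 60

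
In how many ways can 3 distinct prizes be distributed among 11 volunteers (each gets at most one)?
P(11,3) = 11!/(11-3)! = 990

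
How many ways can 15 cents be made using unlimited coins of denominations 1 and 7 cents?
Coefficient of x^15 in 1/(1-x^1) · 1/(1-x^7). Use j coins of 7 for j = 0..⌊15/7⌋ = 2, the rest in 1s: 2 + 1 = 3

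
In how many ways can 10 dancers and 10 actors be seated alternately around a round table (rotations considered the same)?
Fix one of the dancers: (10-1)! ways for the remaining dancers, × 10! ways for the actors = 362880 × 3628800 = 1316818944000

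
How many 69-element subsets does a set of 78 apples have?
C(78,69) = 78!/(69!×9!) = 182364632450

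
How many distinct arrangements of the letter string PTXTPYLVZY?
10! / (1! × 1! × 1! × 2! × 2! × 1! × 2!) = 453600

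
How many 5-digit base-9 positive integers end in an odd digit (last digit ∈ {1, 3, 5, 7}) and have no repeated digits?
Last∈{1,3,5,7}. Last=0: 0. Last nonzero: 4×7×P(7,3) = 5880. Total = 5880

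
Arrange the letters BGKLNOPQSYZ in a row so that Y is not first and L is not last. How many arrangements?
By inclusion-exclusion: 11! - 2×(11-1)! + (11-2)! = 39916800 - 7257600 + 362880 = 33022080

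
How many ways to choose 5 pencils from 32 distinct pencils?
C(32,5) = 32!/(5!×27!) = 201376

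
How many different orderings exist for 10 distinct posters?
10! = 3628800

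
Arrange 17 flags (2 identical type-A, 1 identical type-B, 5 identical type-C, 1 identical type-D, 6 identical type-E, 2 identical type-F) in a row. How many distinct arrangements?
17! / (2! × 1! × 5! × 1! × 6! × 2!) = 1029188160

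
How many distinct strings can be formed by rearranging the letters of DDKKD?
5! / (3! × 2!) = 10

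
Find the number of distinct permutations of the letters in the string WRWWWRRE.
8! / (1! × 3! × 4!) = 280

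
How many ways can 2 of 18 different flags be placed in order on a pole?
P(18,2) = 18!/(18-2)! = 306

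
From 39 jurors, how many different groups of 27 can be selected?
C(39,27) = 39!/(27!×12!) = 3910797436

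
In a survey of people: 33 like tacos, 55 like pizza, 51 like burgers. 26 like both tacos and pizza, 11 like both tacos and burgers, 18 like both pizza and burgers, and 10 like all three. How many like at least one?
|A∪B∪C| = 33+55+51-26-11-18+10 = 94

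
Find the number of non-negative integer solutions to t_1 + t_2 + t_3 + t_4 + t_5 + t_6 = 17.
C(17+6-1, 6-1) = C(22, 5) = 26334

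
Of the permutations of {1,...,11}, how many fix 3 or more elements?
Exactly j fixed points: C(11,j)·!(11-j); sum over j ≥ 3 (derangement numbers via !m = (m-1)·(!(m-1) + !(m-2)): !0..!8 = 1, 0, 1, 2, 9, 44, 265, 1854, 14833). Σ_{j=3}^{11} C(11,j)·!(11-j) = C(11,3)·!8 + C(11,4)·!7 + C(11,5)·!6 + C(11,6)·!5 + C(11,7)·!4 + C(11,8)·!3 + C(11,9)·!2 + C(11,10)·!1 + C(11,11)·!0 = 165·14833 + 330·1854 + 462·265 + 462·44 + 330·9 + 165·2 + 55·1 + 11·0 + 1·1 = 3205379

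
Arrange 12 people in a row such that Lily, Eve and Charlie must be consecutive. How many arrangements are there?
Treat the 3 as one block: (12-3+1)! × 3! = 3628800 × 6 = 21772800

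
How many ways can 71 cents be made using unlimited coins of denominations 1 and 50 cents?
Coefficient of x^71 in 1/(1-x^1) · 1/(1-x^50). Use j coins of 50 for j = 0..⌊71/50⌋ = 1, the rest in 1s: 1 + 1 = 2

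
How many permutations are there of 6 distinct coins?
6! = 720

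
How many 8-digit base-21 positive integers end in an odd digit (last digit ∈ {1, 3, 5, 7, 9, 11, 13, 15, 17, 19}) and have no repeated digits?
Last∈{1,3,5,7,9,11,13,15,17,19}. Last=0: 0. Last nonzero: 10×19×P(19,6) = 3711657600. Total = 3711657600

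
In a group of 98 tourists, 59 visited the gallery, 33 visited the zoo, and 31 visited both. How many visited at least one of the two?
|A∪B| = |A| + |B| - |A∩B| = 59 + 33 - 31 = 61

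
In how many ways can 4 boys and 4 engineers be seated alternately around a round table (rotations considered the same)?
Fix one of the boys: (4-1)! ways for the remaining boys, × 4! ways for the engineers = 6 × 24 = 144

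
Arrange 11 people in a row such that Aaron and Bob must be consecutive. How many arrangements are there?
Treat the 2 as one block: (11-2+1)! × 2! = 3628800 × 2 = 7257600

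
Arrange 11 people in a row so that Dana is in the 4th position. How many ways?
Fix one position: (11-1)! = 3628800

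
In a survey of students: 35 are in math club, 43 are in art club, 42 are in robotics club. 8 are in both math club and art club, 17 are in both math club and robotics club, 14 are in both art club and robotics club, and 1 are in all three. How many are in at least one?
|A∪B∪C| = 35+43+42-8-17-14+1 = 82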